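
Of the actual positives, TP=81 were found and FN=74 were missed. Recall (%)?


Recall = TP/(TP+FN)
= 81/(81+74)
= 81/155 = 52.26%

52.26%


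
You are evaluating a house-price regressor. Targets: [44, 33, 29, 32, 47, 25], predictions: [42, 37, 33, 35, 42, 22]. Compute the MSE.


Squared errors: (44-42)²=4, (33-37)²=16, (29-33)²=16, (32-35)²=9, (47-42)²=25, (25-22)²=9
Sum = 79
MSE = 79/6 = 79/6

79/6


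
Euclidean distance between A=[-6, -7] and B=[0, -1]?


d = √((-6-0)² + (-7+ 1)²)
  = √(36 + 36)
  = √72 = 8.4853

8.4853


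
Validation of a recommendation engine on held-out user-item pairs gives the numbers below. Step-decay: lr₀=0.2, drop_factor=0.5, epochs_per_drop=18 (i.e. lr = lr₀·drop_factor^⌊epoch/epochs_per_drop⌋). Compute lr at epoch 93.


n_drops = ⌊93/18⌋ = 5
lr = 0.2·0.5^5 = 0.2·0.03125 = 0.00625

0.00625


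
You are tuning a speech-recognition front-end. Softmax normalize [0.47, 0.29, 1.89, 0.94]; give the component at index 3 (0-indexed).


Exponentials: e^0.47=1.6, e^0.29=1.3364, e^1.89=6.6194, e^0.94=2.56
Sum = 12.1158
Softmax = [0.1321, 0.1103, 0.5463, 0.2113]
p[3] = 2.56/12.1158 = 0.2113

0.2113


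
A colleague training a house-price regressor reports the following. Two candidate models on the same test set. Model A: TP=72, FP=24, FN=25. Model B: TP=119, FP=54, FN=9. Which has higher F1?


Model A: P=72/96=0.75, R=72/97=0.7423, F1=2PR/(P+R)=2TP/(2TP+FP+FN)=144/193=0.7461
Model B: P=119/173=0.6879, R=119/128=0.9297, F1=2PR/(P+R)=2TP/(2TP+FP+FN)=238/301=0.7907
0.7461 < 0.7907 → Model B

Model B


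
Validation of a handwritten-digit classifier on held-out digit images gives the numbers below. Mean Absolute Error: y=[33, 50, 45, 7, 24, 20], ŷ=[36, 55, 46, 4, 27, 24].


Absolute errors: |33-36|=3, |50-55|=5, |45-46|=1, |7-4|=3, |24-27|=3, |20-24|=4
Sum = 19
MAE = 19/6 = 19/6

19/6


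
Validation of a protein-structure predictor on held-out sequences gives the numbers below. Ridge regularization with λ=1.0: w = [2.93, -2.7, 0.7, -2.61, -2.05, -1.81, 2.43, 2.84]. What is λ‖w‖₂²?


‖w‖₂² = (2.93)² + (-2.7)² + (0.7)² + (-2.61)² + (-2.05)² + (-1.81)² + (2.43)² + (2.84)²
     = 8.5849 + 7.29 + 0.49 + 6.8121 + 4.2025 + 3.2761 + 5.9049 + 8.0656
     = 44.6261
λ·‖w‖₂² = 1.0·44.6261 = 44.6261

44.6261


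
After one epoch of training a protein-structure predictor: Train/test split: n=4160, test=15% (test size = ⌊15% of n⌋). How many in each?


Test = ⌊4160·15/100⌋ = 624
Train = 4160 - 624 = 3536

Train: 3536, Test: 624


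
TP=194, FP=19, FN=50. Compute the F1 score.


Precision = 194/213 = 0.9108
Recall = 194/244 = 0.7951
F1 = 2·P·R/(P+R) = 2·TP/(2·TP+FP+FN) = 388/(388+19+50) = 388/457 = 0.849

0.849


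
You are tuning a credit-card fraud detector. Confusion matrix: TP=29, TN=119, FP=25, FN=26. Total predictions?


Total = TP + TN + FP + FN
= 29 + 119 + 25 + 26
= 199
(Predicted positive: 54, predicted negative: 145)

199


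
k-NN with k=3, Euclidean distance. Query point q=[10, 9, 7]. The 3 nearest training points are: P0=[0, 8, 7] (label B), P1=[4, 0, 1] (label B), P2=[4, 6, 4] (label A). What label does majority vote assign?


d(q,P0) = 10.0499  (label B)
d(q,P1) = 12.3693  (label B)
d(q,P2) = 7.3485  (label A)
Votes: A=1, B=2
Majority → B

B


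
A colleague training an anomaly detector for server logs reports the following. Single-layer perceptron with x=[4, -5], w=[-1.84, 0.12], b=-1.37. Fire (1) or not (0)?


z = (4)·(-1.84) + (-5)·(0.12) - 1.37
  = -9.33
step(z) = 0 (z<0)

0


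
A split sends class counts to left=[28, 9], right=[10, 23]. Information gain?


Parent = [38, 32], H_parent = 0.9947
H_left = 0.8004 (n=37), H_right = 0.885 (n=33)
H_children = (37/70)·0.8004 + (33/70)·0.885 = 0.8403
IG = 0.9947 - 0.8403 = 0.1544

0.1544


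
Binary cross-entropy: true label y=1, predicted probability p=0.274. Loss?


BCE = -[y·ln(p) + (1-y)·ln(1-p)]
= -1·ln(0.274) - 0
= -ln(0.274) = 1.2946

1.2946


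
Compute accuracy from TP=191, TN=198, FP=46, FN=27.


Accuracy = (TP+TN)/(TP+TN+FP+FN)
= (191+198)/(462)
= 389/462 = 84.2%

84.2%


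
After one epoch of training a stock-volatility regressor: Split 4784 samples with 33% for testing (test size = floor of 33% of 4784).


Test = ⌊4784·33/100⌋ = 1578
Train = 4784 - 1578 = 3206

Train: 3206, Test: 1578


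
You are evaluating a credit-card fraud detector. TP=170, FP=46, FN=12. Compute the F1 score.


Precision = 170/216 = 0.787
Recall = 170/182 = 0.9341
F1 = 2·P·R/(P+R) = 2·TP/(2·TP+FP+FN) = 340/(340+46+12) = 340/398 = 0.8543

0.8543


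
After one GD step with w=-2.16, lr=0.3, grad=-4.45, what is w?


w_new = w - α·∇
= -2.16 - 0.3·-4.45
= -2.16 + 1.335
= -0.825

-0.825


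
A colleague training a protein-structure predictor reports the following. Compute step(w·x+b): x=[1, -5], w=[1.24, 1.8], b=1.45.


z = (1)·(1.24) + (-5)·(1.8) + 1.45
  = -6.31
step(z) = 0 (z<0)

0


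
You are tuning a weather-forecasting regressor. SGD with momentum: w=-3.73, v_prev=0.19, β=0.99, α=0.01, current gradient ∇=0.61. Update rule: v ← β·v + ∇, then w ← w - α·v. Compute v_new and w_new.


v_new = 0.99·0.19 + 0.61 = 0.1881 + 0.61 = 0.7981
w_new = -3.73 - 0.01·0.7981 = -3.73 - 0.007981 = -3.737981

v_new=0.7981, w_new=-3.737981


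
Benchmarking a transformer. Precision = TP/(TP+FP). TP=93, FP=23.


Precision = TP/(TP+FP)
= 93/(93+23)
= 93/116 = 80.17%

80.17%


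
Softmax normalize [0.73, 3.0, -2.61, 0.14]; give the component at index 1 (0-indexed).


Exponentials: e^0.73=2.0751, e^3.0=20.0855, e^-2.61=0.0735, e^0.14=1.1503
Sum = 23.3844
Softmax = [0.0887, 0.8589, 0.0031, 0.0492]
p[1] = 20.0855/23.3844 = 0.8589

0.8589


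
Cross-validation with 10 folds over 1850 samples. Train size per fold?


Fold size = 1850/10 = 185
Training per fold = 1850 - 185 = 1665

1665


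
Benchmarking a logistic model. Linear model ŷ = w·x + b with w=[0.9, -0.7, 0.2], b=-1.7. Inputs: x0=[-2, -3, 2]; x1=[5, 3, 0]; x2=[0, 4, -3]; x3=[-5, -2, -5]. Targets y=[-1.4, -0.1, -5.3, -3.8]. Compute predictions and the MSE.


ŷ0 = (0.9)·(-2) + (-0.7)·(-3) + (0.2)·(2) - 1.7 = -1.0
ŷ1 = (0.9)·(5) + (-0.7)·(3) + (0.2)·(0) - 1.7 = 0.7
ŷ2 = (0.9)·(0) + (-0.7)·(4) + (0.2)·(-3) - 1.7 = -5.1
ŷ3 = (0.9)·(-5) + (-0.7)·(-2) + (0.2)·(-5) - 1.7 = -5.8
errors² = [0.16, 0.64, 0.04, 4.0]
MSE = 4.8400/4 = 1.21

1.21


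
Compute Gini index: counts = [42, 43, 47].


Probabilities: [42/132, 43/132, 47/132] ≈ [0.3182, 0.3258, 0.3561]
Σpᵢ² = (1764 + 1849 + 2209)/132² = 5822/17424
Gini = 1 - Σpᵢ² = 1 - 5822/17424 = 0.6659

0.6659


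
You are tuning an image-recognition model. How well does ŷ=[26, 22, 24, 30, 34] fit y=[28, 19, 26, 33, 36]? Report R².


ȳ = 28.4
SS_res = Σ(y-ŷ)² = 30
SS_tot = Σ(y-ȳ)² = 173.2
R² = 1 - SS_res/SS_tot = 1 - 0.1732 = 0.8268

0.8268


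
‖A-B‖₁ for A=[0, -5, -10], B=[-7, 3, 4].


d = |0+ 7| + |-5-3| + |-10-4|
  = 7 + 8 + 14
  = 29

29


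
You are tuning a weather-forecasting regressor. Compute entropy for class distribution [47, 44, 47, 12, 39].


Probabilities: [47/189, 44/189, 47/189, 12/189, 39/189] ≈ [0.2487, 0.2328, 0.2487, 0.0635, 0.2063]
H = -((47/189)·log₂(47/189) + (44/189)·log₂(44/189) + (47/189)·log₂(47/189) + (12/189)·log₂(12/189) + (39/189)·log₂(39/189))
  = 2.2104 bits

2.2104 bits


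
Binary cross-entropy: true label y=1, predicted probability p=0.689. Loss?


BCE = -[y·ln(p) + (1-y)·ln(1-p)]
= -1·ln(0.689) - 0
= -ln(0.689) = 0.3725

0.3725


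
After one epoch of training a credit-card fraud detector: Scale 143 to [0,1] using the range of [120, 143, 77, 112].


min=77, max=143
(143-77)/(143-77) = 66/66 = 1.0

1.0


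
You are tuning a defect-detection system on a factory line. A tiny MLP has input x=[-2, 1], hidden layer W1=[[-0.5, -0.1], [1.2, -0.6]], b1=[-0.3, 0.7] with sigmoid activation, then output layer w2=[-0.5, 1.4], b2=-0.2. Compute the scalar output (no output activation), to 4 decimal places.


z1[0] = (-0.5)·(-2) + (-0.1)·(1) - 0.3 = 0.6
z1[1] = (1.2)·(-2) + (-0.6)·(1) + 0.7 = -2.3
h = sigmoid(z1) = [0.6457, 0.0911]
output = (-0.5)·(0.6457) + (1.4)·(0.0911) - 0.2 = -0.3953

-0.3953


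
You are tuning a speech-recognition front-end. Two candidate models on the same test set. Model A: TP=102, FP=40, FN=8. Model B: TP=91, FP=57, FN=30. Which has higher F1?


Model A: P=102/142=0.7183, R=102/110=0.9273, F1=2PR/(P+R)=2TP/(2TP+FP+FN)=204/252=0.8095
Model B: P=91/148=0.6149, R=91/121=0.7521, F1=2PR/(P+R)=2TP/(2TP+FP+FN)=182/269=0.6766
0.8095 > 0.6766 → Model A

Model A


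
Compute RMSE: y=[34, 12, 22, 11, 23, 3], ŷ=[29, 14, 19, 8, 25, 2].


MSE = 52/6 = 8.6667
RMSE = √(52/6) = 2.9439

2.9439


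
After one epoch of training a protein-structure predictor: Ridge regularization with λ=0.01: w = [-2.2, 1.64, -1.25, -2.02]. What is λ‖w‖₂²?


‖w‖₂² = (-2.2)² + (1.64)² + (-1.25)² + (-2.02)²
     = 4.84 + 2.6896 + 1.5625 + 4.0804
     = 13.1725
λ·‖w‖₂² = 0.01·13.1725 = 0.131725

0.131725


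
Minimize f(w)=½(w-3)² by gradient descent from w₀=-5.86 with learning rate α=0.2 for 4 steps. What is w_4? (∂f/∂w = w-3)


step 1: grad = -5.86-3 = -8.86; w = -5.86 - 0.2·(-8.86) = -4.088
step 2: grad = -4.088-3 = -7.088; w = -4.088 - 0.2·(-7.088) = -2.6704
step 3: grad = -2.6704-3 = -5.6704; w = -2.6704 - 0.2·(-5.6704) = -1.53632
step 4: grad = -1.53632-3 = -4.53632; w = -1.53632 - 0.2·(-4.53632) = -0.629056

-0.629056


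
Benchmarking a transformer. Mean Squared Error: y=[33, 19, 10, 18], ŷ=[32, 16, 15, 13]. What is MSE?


Squared errors: (33-32)²=1, (19-16)²=9, (10-15)²=25, (18-13)²=25
Sum = 60
MSE = 60/4 = 15

15


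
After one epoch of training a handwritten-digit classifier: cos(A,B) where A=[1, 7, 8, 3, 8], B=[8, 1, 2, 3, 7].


A·B = 1·8 + 7·1 + 8·2 + 3·3 + 8·7 = 96
‖A‖ = √187 = 13.6748, ‖B‖ = √127 = 11.2694
cos = 96/(√187·√127) = 96/√23749 = 0.6229

0.6229


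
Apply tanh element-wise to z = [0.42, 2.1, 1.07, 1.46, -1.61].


tanh(0.42) = 0.3969
tanh(2.1) = 0.9705
tanh(1.07) = 0.7895
tanh(1.46) = 0.8977
tanh(-1.61) = -0.9232
result = [0.3969, 0.9705, 0.7895, 0.8977, -0.9232]

[0.3969, 0.9705, 0.7895, 0.8977, -0.9232]


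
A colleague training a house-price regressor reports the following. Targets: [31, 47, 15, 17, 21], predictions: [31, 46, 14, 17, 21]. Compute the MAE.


Absolute errors: |31-31|=0, |47-46|=1, |15-14|=1, |17-17|=0, |21-21|=0
Sum = 2
MAE = 2/5 = 2/5

2/5


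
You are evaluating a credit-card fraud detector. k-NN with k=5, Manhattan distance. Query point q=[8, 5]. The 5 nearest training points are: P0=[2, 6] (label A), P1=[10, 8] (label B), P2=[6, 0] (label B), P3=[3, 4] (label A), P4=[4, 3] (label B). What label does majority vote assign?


d(q,P0) = 7  (label A)
d(q,P1) = 5  (label B)
d(q,P2) = 7  (label B)
d(q,P3) = 6  (label A)
d(q,P4) = 6  (label B)
Votes: A=2, B=3
Majority → B

B


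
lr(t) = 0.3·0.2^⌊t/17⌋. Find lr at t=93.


n_drops = ⌊93/17⌋ = 5
lr = 0.3·0.2^5 = 0.3·0.00032 = 0.000096

0.000096


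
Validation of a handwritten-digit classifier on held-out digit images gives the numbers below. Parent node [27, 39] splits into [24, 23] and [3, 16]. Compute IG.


Parent = [27, 39], H_parent = 0.976
H_left = 0.9997 (n=47), H_right = 0.6292 (n=19)
H_children = (47/66)·0.9997 + (19/66)·0.6292 = 0.893
IG = 0.976 - 0.893 = 0.083

0.083


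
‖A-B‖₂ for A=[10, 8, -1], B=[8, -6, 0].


d = √((10-8)² + (8+ 6)² + (-1-0)²)
  = √(4 + 196 + 1)
  = √201 = 14.1774

14.1774


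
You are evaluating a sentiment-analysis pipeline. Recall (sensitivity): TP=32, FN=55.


Recall = TP/(TP+FN)
= 32/(32+55)
= 32/87 = 36.78%

36.78%


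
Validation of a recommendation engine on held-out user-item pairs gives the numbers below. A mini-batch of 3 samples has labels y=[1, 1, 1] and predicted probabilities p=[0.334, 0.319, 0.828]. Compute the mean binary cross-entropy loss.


L[0] = -ln(0.334) = 1.0966
L[1] = -ln(0.319) = 1.1426
L[2] = -ln(0.828) = 0.1887
mean = (1.0966 + 1.1426 + 0.1887)/3 = 0.8093

0.8093


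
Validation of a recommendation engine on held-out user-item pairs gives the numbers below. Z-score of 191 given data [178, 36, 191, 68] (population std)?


μ = 118.25, σ = 67.3661
z = (191 - 118.25)/67.3661 = 1.0799

1.0799


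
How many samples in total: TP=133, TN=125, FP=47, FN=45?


Total = TP + TN + FP + FN
= 133 + 125 + 47 + 45
= 350
(Predicted positive: 180, predicted negative: 170)

350


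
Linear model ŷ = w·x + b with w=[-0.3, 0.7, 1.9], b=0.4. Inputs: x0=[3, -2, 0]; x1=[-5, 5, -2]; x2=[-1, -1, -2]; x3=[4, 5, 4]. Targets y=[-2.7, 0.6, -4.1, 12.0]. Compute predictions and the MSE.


ŷ0 = (-0.3)·(3) + (0.7)·(-2) + (1.9)·(0) + 0.4 = -1.9
ŷ1 = (-0.3)·(-5) + (0.7)·(5) + (1.9)·(-2) + 0.4 = 1.6
ŷ2 = (-0.3)·(-1) + (0.7)·(-1) + (1.9)·(-2) + 0.4 = -3.8
ŷ3 = (-0.3)·(4) + (0.7)·(5) + (1.9)·(4) + 0.4 = 10.3
errors² = [0.64, 1.0, 0.09, 2.89]
MSE = 4.6200/4 = 1.155

1.155


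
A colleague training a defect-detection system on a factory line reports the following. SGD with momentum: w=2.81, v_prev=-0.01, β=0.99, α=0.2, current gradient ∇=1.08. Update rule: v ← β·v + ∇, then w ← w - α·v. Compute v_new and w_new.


v_new = 0.99·-0.01 + 1.08 = -0.0099 + 1.08 = 1.0701
w_new = 2.81 - 0.2·1.0701 = 2.81 - 0.21402 = 2.59598

v_new=1.0701, w_new=2.59598


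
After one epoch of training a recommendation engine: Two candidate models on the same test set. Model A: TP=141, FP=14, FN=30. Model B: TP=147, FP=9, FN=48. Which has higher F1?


Model A: P=141/155=0.9097, R=141/171=0.8246, F1=2PR/(P+R)=2TP/(2TP+FP+FN)=282/326=0.865
Model B: P=147/156=0.9423, R=147/195=0.7538, F1=2PR/(P+R)=2TP/(2TP+FP+FN)=294/351=0.8376
0.865 > 0.8376 → Model A

Model A


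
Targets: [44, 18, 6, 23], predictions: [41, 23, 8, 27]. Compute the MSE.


Squared errors: (44-41)²=9, (18-23)²=25, (6-8)²=4, (23-27)²=16
Sum = 54
MSE = 54/4 = 27/2

27/2


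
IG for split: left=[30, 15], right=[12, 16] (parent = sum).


Parent = [42, 31], H_parent = 0.9836
H_left = 0.9183 (n=45), H_right = 0.9852 (n=28)
H_children = (45/73)·0.9183 + (28/73)·0.9852 = 0.944
IG = 0.9836 - 0.944 = 0.0396

0.0396


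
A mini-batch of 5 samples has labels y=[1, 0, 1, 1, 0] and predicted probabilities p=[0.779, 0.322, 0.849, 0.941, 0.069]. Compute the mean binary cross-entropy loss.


L[0] = -ln(0.779) = 0.2497
L[1] = -ln(1-0.322) = -ln(0.678) = 0.3886
L[2] = -ln(0.849) = 0.1637
L[3] = -ln(0.941) = 0.0608
L[4] = -ln(1-0.069) = -ln(0.931) = 0.0715
mean = (0.2497 + 0.3886 + 0.1637 + 0.0608 + 0.0715)/5 = 0.1869

0.1869


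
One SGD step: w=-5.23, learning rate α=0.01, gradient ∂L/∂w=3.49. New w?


w_new = w - α·∇
= -5.23 - 0.01·3.49
= -5.23 - 0.0349
= -5.2649

-5.2649


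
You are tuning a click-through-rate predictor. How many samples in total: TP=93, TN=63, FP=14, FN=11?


Total = TP + TN + FP + FN
= 93 + 63 + 14 + 11
= 181
(Predicted positive: 107, predicted negative: 74)

181


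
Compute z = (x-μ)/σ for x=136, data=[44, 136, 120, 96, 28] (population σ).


μ = 84.8, σ = 42.135
z = (136 - 84.8)/42.135 = 1.2151

1.2151


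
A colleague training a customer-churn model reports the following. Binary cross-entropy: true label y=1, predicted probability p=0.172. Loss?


BCE = -[y·ln(p) + (1-y)·ln(1-p)]
= -1·ln(0.172) - 0
= -ln(0.172) = 1.7603

1.7603


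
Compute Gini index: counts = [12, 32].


Probabilities: [12/44, 32/44] ≈ [0.2727, 0.7273]
Σpᵢ² = (144 + 1024)/44² = 1168/1936
Gini = 1 - Σpᵢ² = 1 - 1168/1936 = 0.3967

0.3967


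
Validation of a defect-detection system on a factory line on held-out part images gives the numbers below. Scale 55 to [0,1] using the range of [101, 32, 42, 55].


min=32, max=101
(55-32)/(101-32) = 23/69 = 0.3333

0.3333


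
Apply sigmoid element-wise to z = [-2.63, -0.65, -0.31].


σ(-2.63) = 1/(1+e^2.63) = 0.0672
σ(-0.65) = 1/(1+e^0.65) = 0.343
σ(-0.31) = 1/(1+e^0.31) = 0.4231
result = [0.0672, 0.343, 0.4231]

[0.0672, 0.343, 0.4231]


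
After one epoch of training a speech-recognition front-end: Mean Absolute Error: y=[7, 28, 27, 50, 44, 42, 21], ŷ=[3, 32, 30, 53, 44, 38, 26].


Absolute errors: |7-3|=4, |28-32|=4, |27-30|=3, |50-53|=3, |44-44|=0, |42-38|=4, |21-26|=5
Sum = 23
MAE = 23/7 = 23/7

23/7


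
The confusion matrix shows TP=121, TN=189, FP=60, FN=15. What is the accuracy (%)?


Accuracy = (TP+TN)/(TP+TN+FP+FN)
= (121+189)/(385)
= 310/385 = 80.52%

80.52%


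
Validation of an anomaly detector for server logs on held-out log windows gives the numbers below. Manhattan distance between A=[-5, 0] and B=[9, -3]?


d = |-5-9| + |0+ 3|
  = 14 + 3
  = 17

17


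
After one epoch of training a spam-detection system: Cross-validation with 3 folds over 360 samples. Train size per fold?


Fold size = 360/3 = 120
Training per fold = 360 - 120 = 240

240


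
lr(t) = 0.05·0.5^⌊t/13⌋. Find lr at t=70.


n_drops = ⌊70/13⌋ = 5
lr = 0.05·0.5^5 = 0.05·0.03125 = 0.0015625

0.0015625


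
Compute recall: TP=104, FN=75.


Recall = TP/(TP+FN)
= 104/(104+75)
= 104/179 = 58.1%

58.1%


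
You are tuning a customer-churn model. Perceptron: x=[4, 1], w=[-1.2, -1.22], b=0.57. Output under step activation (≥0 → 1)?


z = (4)·(-1.2) + (1)·(-1.22) + 0.57
  = -5.45
step(z) = 0 (z<0)

0


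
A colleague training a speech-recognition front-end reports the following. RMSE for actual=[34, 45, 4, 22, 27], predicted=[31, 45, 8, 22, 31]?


MSE = 41/5 = 8.2
RMSE = √(41/5) = 2.8636

2.8636


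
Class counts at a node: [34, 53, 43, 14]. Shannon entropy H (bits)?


Probabilities: [34/144, 53/144, 43/144, 14/144] ≈ [0.2361, 0.3681, 0.2986, 0.0972]
H = -((34/144)·log₂(34/144) + (53/144)·log₂(53/144) + (43/144)·log₂(43/144) + (14/144)·log₂(14/144))
  = 1.87 bits

1.87 bits


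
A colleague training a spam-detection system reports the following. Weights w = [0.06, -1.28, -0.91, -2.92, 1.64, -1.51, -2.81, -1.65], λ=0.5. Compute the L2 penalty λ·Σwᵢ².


‖w‖₂² = (0.06)² + (-1.28)² + (-0.91)² + (-2.92)² + (1.64)² + (-1.51)² + (-2.81)² + (-1.65)²
     = 0.0036 + 1.6384 + 0.8281 + 8.5264 + 2.6896 + 2.2801 + 7.8961 + 2.7225
     = 26.5848
λ·‖w‖₂² = 0.5·26.5848 = 13.2924

13.2924


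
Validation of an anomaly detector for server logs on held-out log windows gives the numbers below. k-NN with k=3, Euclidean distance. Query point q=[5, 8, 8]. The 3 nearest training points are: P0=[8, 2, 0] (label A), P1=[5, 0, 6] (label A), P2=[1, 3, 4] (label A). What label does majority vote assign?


d(q,P0) = 10.4403  (label A)
d(q,P1) = 8.2462  (label A)
d(q,P2) = 7.5498  (label A)
Votes: A=3, B=0
Majority → A

A


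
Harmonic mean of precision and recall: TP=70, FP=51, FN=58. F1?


Precision = 70/121 = 0.5785
Recall = 70/128 = 0.5469
F1 = 2·P·R/(P+R) = 2·TP/(2·TP+FP+FN) = 140/(140+51+58) = 140/249 = 0.5622

0.5622


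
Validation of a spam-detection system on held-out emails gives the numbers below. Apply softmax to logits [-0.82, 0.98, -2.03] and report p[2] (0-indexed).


Exponentials: e^-0.82=0.4404, e^0.98=2.6645, e^-2.03=0.1313
Sum = 3.2362
Softmax = [0.1361, 0.8233, 0.0406]
p[2] = 0.1313/3.2362 = 0.0406

0.0406


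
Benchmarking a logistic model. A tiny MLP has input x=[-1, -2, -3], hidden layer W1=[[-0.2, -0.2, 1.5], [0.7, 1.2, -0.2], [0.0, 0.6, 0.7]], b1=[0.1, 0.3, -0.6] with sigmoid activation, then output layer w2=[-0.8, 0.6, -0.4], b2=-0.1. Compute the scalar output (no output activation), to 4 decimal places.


z1[0] = (-0.2)·(-1) + (-0.2)·(-2) + (1.5)·(-3) + 0.1 = -3.8
z1[1] = (0.7)·(-1) + (1.2)·(-2) + (-0.2)·(-3) + 0.3 = -2.2
z1[2] = (0.0)·(-1) + (0.6)·(-2) + (0.7)·(-3) - 0.6 = -3.9
h = sigmoid(z1) = [0.0219, 0.0998, 0.0198]
output = (-0.8)·(0.0219) + (0.6)·(0.0998) + (-0.4)·(0.0198) - 0.1 = -0.0656

-0.0656


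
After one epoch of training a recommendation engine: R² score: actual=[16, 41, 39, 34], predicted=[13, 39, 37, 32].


ȳ = 32.5
SS_res = Σ(y-ŷ)² = 21
SS_tot = Σ(y-ȳ)² = 389
R² = 1 - SS_res/SS_tot = 1 - 0.054 = 0.946

0.946


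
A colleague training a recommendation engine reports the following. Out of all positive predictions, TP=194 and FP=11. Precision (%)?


Precision = TP/(TP+FP)
= 194/(194+11)
= 194/205 = 94.63%

94.63%


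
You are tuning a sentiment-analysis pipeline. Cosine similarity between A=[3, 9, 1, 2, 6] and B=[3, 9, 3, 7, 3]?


A·B = 3·3 + 9·9 + 1·3 + 2·7 + 6·3 = 125
‖A‖ = √131 = 11.4455, ‖B‖ = √157 = 12.53
cos = 125/(√131·√157) = 125/√20567 = 0.8716

0.8716


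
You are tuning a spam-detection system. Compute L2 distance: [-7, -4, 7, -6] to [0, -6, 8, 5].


d = √((-7-0)² + (-4+ 6)² + (7-8)² + (-6-5)²)
  = √(49 + 4 + 1 + 121)
  = √175 = 13.2288

13.2288


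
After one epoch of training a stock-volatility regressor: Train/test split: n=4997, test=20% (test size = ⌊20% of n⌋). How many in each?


Test = ⌊4997·20/100⌋ = 999
Train = 4997 - 999 = 3998

Train: 3998, Test: 999


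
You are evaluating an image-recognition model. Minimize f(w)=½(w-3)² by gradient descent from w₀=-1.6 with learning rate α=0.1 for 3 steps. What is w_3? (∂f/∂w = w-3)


step 1: grad = -1.6-3 = -4.6; w = -1.6 - 0.1·(-4.6) = -1.14
step 2: grad = -1.14-3 = -4.14; w = -1.14 - 0.1·(-4.14) = -0.726
step 3: grad = -0.726-3 = -3.726; w = -0.726 - 0.1·(-3.726) = -0.3534

-0.3534


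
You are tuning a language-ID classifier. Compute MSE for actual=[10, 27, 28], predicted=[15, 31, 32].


Squared errors: (10-15)²=25, (27-31)²=16, (28-32)²=16
Sum = 57
MSE = 57/3 = 19

19


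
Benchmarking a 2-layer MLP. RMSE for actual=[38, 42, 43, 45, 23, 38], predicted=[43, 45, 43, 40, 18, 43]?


MSE = 109/6 = 18.1667
RMSE = √(109/6) = 4.2622

4.2622


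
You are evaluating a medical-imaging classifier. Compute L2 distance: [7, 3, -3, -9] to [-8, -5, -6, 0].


d = √((7+ 8)² + (3+ 5)² + (-3+ 6)² + (-9-0)²)
  = √(225 + 64 + 9 + 81)
  = √379 = 19.4679

19.4679


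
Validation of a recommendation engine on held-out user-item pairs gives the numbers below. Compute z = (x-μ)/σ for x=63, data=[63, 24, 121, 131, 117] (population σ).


μ = 91.2, σ = 41.1067
z = (63 - 91.2)/41.1067 = -0.686

-0.686


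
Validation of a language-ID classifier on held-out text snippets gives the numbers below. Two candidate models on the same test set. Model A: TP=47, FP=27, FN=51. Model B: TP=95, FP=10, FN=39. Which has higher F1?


Model A: P=47/74=0.6351, R=47/98=0.4796, F1=2PR/(P+R)=2TP/(2TP+FP+FN)=94/172=0.5465
Model B: P=95/105=0.9048, R=95/134=0.709, F1=2PR/(P+R)=2TP/(2TP+FP+FN)=190/239=0.795
0.5465 < 0.795 → Model B

Model B


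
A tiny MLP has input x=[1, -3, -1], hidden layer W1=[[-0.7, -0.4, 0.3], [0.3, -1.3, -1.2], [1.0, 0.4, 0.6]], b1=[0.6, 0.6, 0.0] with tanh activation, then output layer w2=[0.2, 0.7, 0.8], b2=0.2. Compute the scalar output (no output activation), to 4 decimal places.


z1[0] = (-0.7)·(1) + (-0.4)·(-3) + (0.3)·(-1) + 0.6 = 0.8
z1[1] = (0.3)·(1) + (-1.3)·(-3) + (-1.2)·(-1) + 0.6 = 6.0
z1[2] = (1.0)·(1) + (0.4)·(-3) + (0.6)·(-1) + 0.0 = -0.8
h = tanh(z1) = [0.664, 1.0, -0.664]
output = (0.2)·(0.664) + (0.7)·(1.0) + (0.8)·(-0.664) + 0.2 = 0.5016

0.5016


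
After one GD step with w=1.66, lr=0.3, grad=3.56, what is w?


w_new = w - α·∇
= 1.66 - 0.3·3.56
= 1.66 - 1.068
= 0.592

0.592


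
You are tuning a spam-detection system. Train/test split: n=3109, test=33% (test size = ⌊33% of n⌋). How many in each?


Test = ⌊3109·33/100⌋ = 1025
Train = 3109 - 1025 = 2084

Train: 2084, Test: 1025


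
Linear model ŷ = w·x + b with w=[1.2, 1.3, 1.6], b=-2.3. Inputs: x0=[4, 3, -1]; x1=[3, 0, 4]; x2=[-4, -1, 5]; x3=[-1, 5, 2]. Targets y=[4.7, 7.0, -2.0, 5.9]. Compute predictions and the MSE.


ŷ0 = (1.2)·(4) + (1.3)·(3) + (1.6)·(-1) - 2.3 = 4.8
ŷ1 = (1.2)·(3) + (1.3)·(0) + (1.6)·(4) - 2.3 = 7.7
ŷ2 = (1.2)·(-4) + (1.3)·(-1) + (1.6)·(5) - 2.3 = -0.4
ŷ3 = (1.2)·(-1) + (1.3)·(5) + (1.6)·(2) - 2.3 = 6.2
errors² = [0.01, 0.49, 2.56, 0.09]
MSE = 3.1500/4 = 0.7875

0.7875


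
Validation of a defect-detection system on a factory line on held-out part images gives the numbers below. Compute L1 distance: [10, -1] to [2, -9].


d = |10-2| + |-1+ 9|
  = 8 + 8
  = 16

16


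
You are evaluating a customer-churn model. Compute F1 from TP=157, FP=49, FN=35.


Precision = 157/206 = 0.7621
Recall = 157/192 = 0.8177
F1 = 2·P·R/(P+R) = 2·TP/(2·TP+FP+FN) = 314/(314+49+35) = 314/398 = 0.7889

0.7889


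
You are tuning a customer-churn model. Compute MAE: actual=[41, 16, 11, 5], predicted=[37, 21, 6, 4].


Absolute errors: |41-37|=4, |16-21|=5, |11-6|=5, |5-4|=1
Sum = 15
MAE = 15/4 = 15/4

15/4


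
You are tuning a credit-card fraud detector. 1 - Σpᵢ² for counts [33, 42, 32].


Probabilities: [33/107, 42/107, 32/107] ≈ [0.3084, 0.3925, 0.2991]
Σpᵢ² = (1089 + 1764 + 1024)/107² = 3877/11449
Gini = 1 - Σpᵢ² = 1 - 3877/11449 = 0.6614

0.6614


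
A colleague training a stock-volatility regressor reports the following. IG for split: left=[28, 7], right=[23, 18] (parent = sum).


Parent = [51, 25], H_parent = 0.9138
H_left = 0.7219 (n=35), H_right = 0.9892 (n=41)
H_children = (35/76)·0.7219 + (41/76)·0.9892 = 0.8661
IG = 0.9138 - 0.8661 = 0.0477

0.0477


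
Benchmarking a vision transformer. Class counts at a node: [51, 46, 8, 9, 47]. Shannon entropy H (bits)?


Probabilities: [51/161, 46/161, 8/161, 9/161, 47/161] ≈ [0.3168, 0.2857, 0.0497, 0.0559, 0.2919]
H = -((51/161)·log₂(51/161) + (46/161)·log₂(46/161) + (8/161)·log₂(8/161) + (9/161)·log₂(9/161) + (47/161)·log₂(47/161))
  = 2.0081 bits

2.0081 bits


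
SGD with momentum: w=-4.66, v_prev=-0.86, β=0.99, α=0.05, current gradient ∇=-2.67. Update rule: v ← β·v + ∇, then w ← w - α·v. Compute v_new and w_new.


v_new = 0.99·-0.86 - 2.67 = -0.8514 - 2.67 = -3.5214
w_new = -4.66 - 0.05·-3.5214 = -4.66 + 0.17607 = -4.48393

v_new=-3.5214, w_new=-4.48393


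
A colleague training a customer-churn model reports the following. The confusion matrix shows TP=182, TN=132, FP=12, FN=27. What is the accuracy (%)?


Accuracy = (TP+TN)/(TP+TN+FP+FN)
= (182+132)/(353)
= 314/353 = 88.95%

88.95%


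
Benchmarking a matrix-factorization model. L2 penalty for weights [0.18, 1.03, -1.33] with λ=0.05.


‖w‖₂² = (0.18)² + (1.03)² + (-1.33)²
     = 0.0324 + 1.0609 + 1.7689
     = 2.8622
λ·‖w‖₂² = 0.05·2.8622 = 0.14311

0.14311


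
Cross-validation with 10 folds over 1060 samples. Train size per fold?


Fold size = 1060/10 = 106
Training per fold = 1060 - 106 = 954

954


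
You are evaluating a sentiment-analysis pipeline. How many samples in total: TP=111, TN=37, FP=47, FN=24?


Total = TP + TN + FP + FN
= 111 + 37 + 47 + 24
= 219
(Predicted positive: 158, predicted negative: 61)

219


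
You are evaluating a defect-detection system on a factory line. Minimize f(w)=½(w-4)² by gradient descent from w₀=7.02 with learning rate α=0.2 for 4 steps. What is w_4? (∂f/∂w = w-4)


step 1: grad = 7.02-4 = 3.02; w = 7.02 - 0.2·(3.02) = 6.416
step 2: grad = 6.416-4 = 2.416; w = 6.416 - 0.2·(2.416) = 5.9328
step 3: grad = 5.9328-4 = 1.9328; w = 5.9328 - 0.2·(1.9328) = 5.54624
step 4: grad = 5.54624-4 = 1.54624; w = 5.54624 - 0.2·(1.54624) = 5.236992

5.236992


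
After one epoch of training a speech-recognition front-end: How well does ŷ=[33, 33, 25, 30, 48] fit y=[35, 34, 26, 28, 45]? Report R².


ȳ = 33.6
SS_res = Σ(y-ŷ)² = 19
SS_tot = Σ(y-ȳ)² = 221.2
R² = 1 - SS_res/SS_tot = 1 - 0.0859 = 0.9141

0.9141


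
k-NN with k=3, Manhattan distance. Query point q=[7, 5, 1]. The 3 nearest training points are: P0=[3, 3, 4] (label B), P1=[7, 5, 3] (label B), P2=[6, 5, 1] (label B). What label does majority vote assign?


d(q,P0) = 9  (label B)
d(q,P1) = 2  (label B)
d(q,P2) = 1  (label B)
Votes: A=0, B=3
Majority → B

B


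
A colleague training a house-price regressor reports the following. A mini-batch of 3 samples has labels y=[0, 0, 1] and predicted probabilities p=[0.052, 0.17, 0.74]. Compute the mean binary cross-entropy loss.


L[0] = -ln(1-0.052) = -ln(0.948) = 0.0534
L[1] = -ln(1-0.17) = -ln(0.83) = 0.1863
L[2] = -ln(0.74) = 0.3011
mean = (0.0534 + 0.1863 + 0.3011)/3 = 0.1803

0.1803


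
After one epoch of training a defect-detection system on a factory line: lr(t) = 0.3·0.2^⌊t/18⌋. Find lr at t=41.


n_drops = ⌊41/18⌋ = 2
lr = 0.3·0.2^2 = 0.3·0.04 = 0.012

0.012


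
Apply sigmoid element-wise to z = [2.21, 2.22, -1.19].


σ(2.21) = 1/(1+e^-2.21) = 0.9011
σ(2.22) = 1/(1+e^-2.22) = 0.902
σ(-1.19) = 1/(1+e^1.19) = 0.2333
result = [0.9011, 0.902, 0.2333]

[0.9011, 0.902, 0.2333]


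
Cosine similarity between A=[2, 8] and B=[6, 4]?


A·B = 2·6 + 8·4 = 44
‖A‖ = √68 = 8.2462, ‖B‖ = √52 = 7.2111
cos = 44/(√68·√52) = 44/√3536 = 0.7399

0.7399


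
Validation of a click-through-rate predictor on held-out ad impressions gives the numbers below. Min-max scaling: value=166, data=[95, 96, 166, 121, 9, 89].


min=9, max=166
(166-9)/(166-9) = 157/157 = 1.0

1.0


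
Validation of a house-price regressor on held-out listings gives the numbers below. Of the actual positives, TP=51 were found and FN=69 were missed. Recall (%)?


Recall = TP/(TP+FN)
= 51/(51+69)
= 51/120 = 42.5%

42.5%


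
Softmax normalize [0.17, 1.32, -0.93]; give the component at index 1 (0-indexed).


Exponentials: e^0.17=1.1853, e^1.32=3.7434, e^-0.93=0.3946
Sum = 5.3233
Softmax = [0.2227, 0.7032, 0.0741]
p[1] = 3.7434/5.3233 = 0.7032

0.7032


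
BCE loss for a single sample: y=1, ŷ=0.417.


BCE = -[y·ln(p) + (1-y)·ln(1-p)]
= -1·ln(0.417) - 0
= -ln(0.417) = 0.8747

0.8747


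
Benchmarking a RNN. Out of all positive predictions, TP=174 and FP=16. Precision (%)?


Precision = TP/(TP+FP)
= 174/(174+16)
= 174/190 = 91.58%

91.58%


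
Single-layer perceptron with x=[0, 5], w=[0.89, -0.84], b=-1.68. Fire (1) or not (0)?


z = (0)·(0.89) + (5)·(-0.84) - 1.68
  = -5.88
step(z) = 0 (z<0)

0


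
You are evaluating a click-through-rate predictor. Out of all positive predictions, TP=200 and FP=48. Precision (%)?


Precision = TP/(TP+FP)
= 200/(200+48)
= 200/248 = 80.65%

80.65%


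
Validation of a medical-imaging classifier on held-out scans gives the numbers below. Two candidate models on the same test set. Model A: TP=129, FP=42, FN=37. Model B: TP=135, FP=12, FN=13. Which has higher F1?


Model A: P=129/171=0.7544, R=129/166=0.7771, F1=2PR/(P+R)=2TP/(2TP+FP+FN)=258/337=0.7656
Model B: P=135/147=0.9184, R=135/148=0.9122, F1=2PR/(P+R)=2TP/(2TP+FP+FN)=270/295=0.9153
0.7656 < 0.9153 → Model B

Model B


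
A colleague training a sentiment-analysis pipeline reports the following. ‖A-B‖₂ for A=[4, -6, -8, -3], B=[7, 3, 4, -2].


d = √((4-7)² + (-6-3)² + (-8-4)² + (-3+ 2)²)
  = √(9 + 81 + 144 + 1)
  = √235 = 15.3297

15.3297


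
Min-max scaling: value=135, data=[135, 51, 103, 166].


min=51, max=166
(135-51)/(166-51) = 84/115 = 0.7304

0.7304


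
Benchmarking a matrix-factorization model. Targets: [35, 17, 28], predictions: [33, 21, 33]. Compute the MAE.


Absolute errors: |35-33|=2, |17-21|=4, |28-33|=5
Sum = 11
MAE = 11/3 = 11/3

11/3


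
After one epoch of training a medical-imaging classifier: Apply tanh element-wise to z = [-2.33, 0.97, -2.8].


tanh(-2.33) = -0.9812
tanh(0.97) = 0.7487
tanh(-2.8) = -0.9926
result = [-0.9812, 0.7487, -0.9926]

[-0.9812, 0.7487, -0.9926]


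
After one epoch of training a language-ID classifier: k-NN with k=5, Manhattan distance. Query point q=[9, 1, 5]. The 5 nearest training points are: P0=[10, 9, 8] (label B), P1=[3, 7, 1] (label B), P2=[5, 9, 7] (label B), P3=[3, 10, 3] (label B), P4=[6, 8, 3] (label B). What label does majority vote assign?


d(q,P0) = 12  (label B)
d(q,P1) = 16  (label B)
d(q,P2) = 14  (label B)
d(q,P3) = 17  (label B)
d(q,P4) = 12  (label B)
Votes: A=0, B=5
Majority → B

B


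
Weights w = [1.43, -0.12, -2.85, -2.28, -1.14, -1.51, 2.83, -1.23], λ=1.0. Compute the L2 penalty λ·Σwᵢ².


‖w‖₂² = (1.43)² + (-0.12)² + (-2.85)² + (-2.28)² + (-1.14)² + (-1.51)² + (2.83)² + (-1.23)²
     = 2.0449 + 0.0144 + 8.1225 + 5.1984 + 1.2996 + 2.2801 + 8.0089 + 1.5129
     = 28.4817
λ·‖w‖₂² = 1.0·28.4817 = 28.4817

28.4817


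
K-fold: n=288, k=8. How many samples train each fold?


Fold size = 288/8 = 36
Training per fold = 288 - 36 = 252

252


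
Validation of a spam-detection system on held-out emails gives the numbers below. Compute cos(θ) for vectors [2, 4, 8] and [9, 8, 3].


A·B = 2·9 + 4·8 + 8·3 = 74
‖A‖ = √84 = 9.1652, ‖B‖ = √154 = 12.4097
cos = 74/(√84·√154) = 74/√12936 = 0.6506

0.6506


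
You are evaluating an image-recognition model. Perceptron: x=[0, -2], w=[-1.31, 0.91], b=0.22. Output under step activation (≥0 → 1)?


z = (0)·(-1.31) + (-2)·(0.91) + 0.22
  = -1.6
step(z) = 0 (z<0)

0


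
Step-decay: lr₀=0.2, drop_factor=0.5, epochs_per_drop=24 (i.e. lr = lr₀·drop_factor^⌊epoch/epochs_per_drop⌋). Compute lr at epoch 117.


n_drops = ⌊117/24⌋ = 4
lr = 0.2·0.5^4 = 0.2·0.0625 = 0.0125

0.0125


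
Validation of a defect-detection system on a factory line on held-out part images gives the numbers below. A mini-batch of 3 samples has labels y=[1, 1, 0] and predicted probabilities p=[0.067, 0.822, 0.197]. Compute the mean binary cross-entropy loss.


L[0] = -ln(0.067) = 2.7031
L[1] = -ln(0.822) = 0.196
L[2] = -ln(1-0.197) = -ln(0.803) = 0.2194
mean = (2.7031 + 0.196 + 0.2194)/3 = 1.0395

1.0395


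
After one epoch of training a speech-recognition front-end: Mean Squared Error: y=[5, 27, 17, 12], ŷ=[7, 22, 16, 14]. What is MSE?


Squared errors: (5-7)²=4, (27-22)²=25, (17-16)²=1, (12-14)²=4
Sum = 34
MSE = 34/4 = 17/2

17/2


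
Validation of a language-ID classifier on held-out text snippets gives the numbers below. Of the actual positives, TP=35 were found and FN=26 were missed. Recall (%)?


Recall = TP/(TP+FN)
= 35/(35+26)
= 35/61 = 57.38%

57.38%


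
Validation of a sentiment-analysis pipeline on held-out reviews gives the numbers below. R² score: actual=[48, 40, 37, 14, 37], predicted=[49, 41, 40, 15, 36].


ȳ = 35.2
SS_res = Σ(y-ŷ)² = 13
SS_tot = Σ(y-ȳ)² = 642.8
R² = 1 - SS_res/SS_tot = 1 - 0.0202 = 0.9798

0.9798


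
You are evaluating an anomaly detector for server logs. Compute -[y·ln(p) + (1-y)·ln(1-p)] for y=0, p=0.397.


BCE = -[y·ln(p) + (1-y)·ln(1-p)]
= -0 - 1·ln(1-0.397)
= -ln(0.603) = 0.5058

0.5058


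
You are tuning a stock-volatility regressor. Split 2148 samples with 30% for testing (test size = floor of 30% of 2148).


Test = ⌊2148·30/100⌋ = 644
Train = 2148 - 644 = 1504

Train: 1504, Test: 644


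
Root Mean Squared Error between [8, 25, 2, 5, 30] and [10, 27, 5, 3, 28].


MSE = 25/5 = 5
RMSE = √(25/5) = 2.2361

2.2361


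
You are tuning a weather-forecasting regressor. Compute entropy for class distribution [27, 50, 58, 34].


Probabilities: [27/169, 50/169, 58/169, 34/169] ≈ [0.1598, 0.2959, 0.3432, 0.2012]
H = -((27/169)·log₂(27/169) + (50/169)·log₂(50/169) + (58/169)·log₂(58/169) + (34/169)·log₂(34/169))
  = 1.9375 bits

1.9375 bits


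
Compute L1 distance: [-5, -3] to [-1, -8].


d = |-5+ 1| + |-3+ 8|
  = 4 + 5
  = 9

9


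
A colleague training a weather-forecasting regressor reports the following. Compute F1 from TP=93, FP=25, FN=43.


Precision = 93/118 = 0.7881
Recall = 93/136 = 0.6838
F1 = 2·P·R/(P+R) = 2·TP/(2·TP+FP+FN) = 186/(186+25+43) = 186/254 = 0.7323

0.7323


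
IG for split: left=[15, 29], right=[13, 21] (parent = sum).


Parent = [28, 50], H_parent = 0.9418
H_left = 0.9257 (n=44), H_right = 0.9597 (n=34)
H_children = (44/78)·0.9257 + (34/78)·0.9597 = 0.9405
IG = 0.9418 - 0.9405 = 0.0013

0.0013


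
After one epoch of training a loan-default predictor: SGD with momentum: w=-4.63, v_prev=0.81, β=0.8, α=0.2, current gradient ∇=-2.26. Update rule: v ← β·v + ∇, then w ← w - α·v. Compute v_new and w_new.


v_new = 0.8·0.81 - 2.26 = 0.648 - 2.26 = -1.612
w_new = -4.63 - 0.2·-1.612 = -4.63 + 0.3224 = -4.3076

v_new=-1.612, w_new=-4.3076


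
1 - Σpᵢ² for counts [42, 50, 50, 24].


Probabilities: [42/166, 50/166, 50/166, 24/166] ≈ [0.253, 0.3012, 0.3012, 0.1446]
Σpᵢ² = (1764 + 2500 + 2500 + 576)/166² = 7340/27556
Gini = 1 - Σpᵢ² = 1 - 7340/27556 = 0.7336

0.7336


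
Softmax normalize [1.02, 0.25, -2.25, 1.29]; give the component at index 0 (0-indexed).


Exponentials: e^1.02=2.7732, e^0.25=1.284, e^-2.25=0.1054, e^1.29=3.6328
Sum = 7.7954
Softmax = [0.3557, 0.1647, 0.0135, 0.466]
p[0] = 2.7732/7.7954 = 0.3557

0.3557


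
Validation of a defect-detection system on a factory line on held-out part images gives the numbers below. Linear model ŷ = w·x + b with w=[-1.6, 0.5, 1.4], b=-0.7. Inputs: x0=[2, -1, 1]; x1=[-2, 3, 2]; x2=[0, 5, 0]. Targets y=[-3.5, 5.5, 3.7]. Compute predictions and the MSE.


ŷ0 = (-1.6)·(2) + (0.5)·(-1) + (1.4)·(1) - 0.7 = -3.0
ŷ1 = (-1.6)·(-2) + (0.5)·(3) + (1.4)·(2) - 0.7 = 6.8
ŷ2 = (-1.6)·(0) + (0.5)·(5) + (1.4)·(0) - 0.7 = 1.8
errors² = [0.25, 1.69, 3.61]
MSE = 5.5500/3 = 1.85

1.85


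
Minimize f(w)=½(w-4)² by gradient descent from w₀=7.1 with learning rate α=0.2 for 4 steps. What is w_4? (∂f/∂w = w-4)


step 1: grad = 7.1-4 = 3.1; w = 7.1 - 0.2·(3.1) = 6.48
step 2: grad = 6.48-4 = 2.48; w = 6.48 - 0.2·(2.48) = 5.984
step 3: grad = 5.984-4 = 1.984; w = 5.984 - 0.2·(1.984) = 5.5872
step 4: grad = 5.5872-4 = 1.5872; w = 5.5872 - 0.2·(1.5872) = 5.26976

5.26976


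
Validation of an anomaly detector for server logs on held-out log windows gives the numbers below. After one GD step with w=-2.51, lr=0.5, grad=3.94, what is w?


w_new = w - α·∇
= -2.51 - 0.5·3.94
= -2.51 - 1.97
= -4.48

-4.48


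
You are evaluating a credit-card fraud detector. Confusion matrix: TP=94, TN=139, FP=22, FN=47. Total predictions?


Total = TP + TN + FP + FN
= 94 + 139 + 22 + 47
= 302
(Predicted positive: 116, predicted negative: 186)

302


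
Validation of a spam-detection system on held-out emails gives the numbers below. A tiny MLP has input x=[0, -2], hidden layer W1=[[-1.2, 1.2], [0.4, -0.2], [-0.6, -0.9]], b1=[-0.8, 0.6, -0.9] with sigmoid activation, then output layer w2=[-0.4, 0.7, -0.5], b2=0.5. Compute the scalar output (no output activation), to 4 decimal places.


z1[0] = (-1.2)·(0) + (1.2)·(-2) - 0.8 = -3.2
z1[1] = (0.4)·(0) + (-0.2)·(-2) + 0.6 = 1.0
z1[2] = (-0.6)·(0) + (-0.9)·(-2) - 0.9 = 0.9
h = sigmoid(z1) = [0.0392, 0.7311, 0.7109]
output = (-0.4)·(0.0392) + (0.7)·(0.7311) + (-0.5)·(0.7109) + 0.5 = 0.6406

0.6406


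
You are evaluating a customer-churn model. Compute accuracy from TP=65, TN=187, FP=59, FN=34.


Accuracy = (TP+TN)/(TP+TN+FP+FN)
= (65+187)/(345)
= 252/345 = 73.04%

73.04%


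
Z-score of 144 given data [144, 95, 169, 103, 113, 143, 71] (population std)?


μ = 119.7143, σ = 31.3265
z = (144 - 119.7143)/31.3265 = 0.7752

0.7752


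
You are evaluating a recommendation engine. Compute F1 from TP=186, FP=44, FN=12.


Precision = 186/230 = 0.8087
Recall = 186/198 = 0.9394
F1 = 2·P·R/(P+R) = 2·TP/(2·TP+FP+FN) = 372/(372+44+12) = 372/428 = 0.8692

0.8692
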